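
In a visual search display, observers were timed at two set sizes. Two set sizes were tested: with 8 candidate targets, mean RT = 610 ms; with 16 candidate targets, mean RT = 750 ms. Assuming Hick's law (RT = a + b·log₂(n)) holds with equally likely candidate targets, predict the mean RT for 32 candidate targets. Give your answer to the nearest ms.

890 ms

Solve the two-equation system in a and b:
  b = (750 − 610) / (log₂ 16 − log₂ 8) = 140 / (4 − 3) = 140 ms/bit
  a = 610 − 140 × 3 = 190 ms
Then RT(32) = 190 + 140 × log₂ 32 = 190 + 140 × 5 ≈ 890.000 ms.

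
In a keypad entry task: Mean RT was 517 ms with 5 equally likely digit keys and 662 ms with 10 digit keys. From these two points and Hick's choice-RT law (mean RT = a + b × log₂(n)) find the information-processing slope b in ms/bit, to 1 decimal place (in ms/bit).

145.0 ms/bit

The slope on a log₂ axis is (662 − 517) / (3.3219 − 2.3219) = 145.000 ms/bit.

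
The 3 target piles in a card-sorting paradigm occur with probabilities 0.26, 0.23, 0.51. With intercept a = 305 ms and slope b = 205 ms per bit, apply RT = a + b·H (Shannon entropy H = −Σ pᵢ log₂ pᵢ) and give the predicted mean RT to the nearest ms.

H = 0.26·log₂(1/0.26) + 0.23·log₂(1/0.23) + 0.51·log₂(1/0.51) = 1.4884 bits.
RT = 305 + 205 × 1.4884 = 610.12 ms.

610 ms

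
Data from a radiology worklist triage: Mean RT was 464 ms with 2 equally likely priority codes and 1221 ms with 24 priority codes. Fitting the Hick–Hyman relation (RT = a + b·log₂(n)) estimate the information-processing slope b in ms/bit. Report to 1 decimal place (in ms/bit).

The slope on a log₂ axis is (1221 − 464) / (4.5850 − 1) = 211.160 ms/bit.

211.2 ms/bit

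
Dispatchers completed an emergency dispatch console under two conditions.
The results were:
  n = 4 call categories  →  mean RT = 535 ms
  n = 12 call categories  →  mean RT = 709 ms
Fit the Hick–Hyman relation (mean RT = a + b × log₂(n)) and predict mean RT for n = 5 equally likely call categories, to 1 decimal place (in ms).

570.3 ms

Fit slope and intercept:
  b = (709 − 535) / (log₂ 12 − log₂ 4) = 174 / (3.5850 − 2) = 109.782 ms/bit
  a = 535 − 109.782 × 2 = 315.436 ms
Then RT(5) = 315.436 + 109.782 × log₂ 5 = 315.436 + 109.782 × 2.3219 ≈ 570.342 ms.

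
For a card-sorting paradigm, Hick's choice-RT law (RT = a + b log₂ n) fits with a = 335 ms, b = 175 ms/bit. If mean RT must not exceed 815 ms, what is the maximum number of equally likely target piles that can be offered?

6

Set 335 + 175·log₂ n ≤ 815 → log₂ n ≤ (815 − 335)/175 = 2.7429.
So n ≤ 2^2.7429 = 6.694; the largest integer n is 6.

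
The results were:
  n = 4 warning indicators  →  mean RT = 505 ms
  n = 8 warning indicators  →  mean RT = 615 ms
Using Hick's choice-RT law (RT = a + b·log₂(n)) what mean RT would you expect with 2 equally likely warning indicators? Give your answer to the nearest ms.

RT is linear in log₂ n, so two points fix the line:
  b = (615 − 505) / (log₂ 8 − log₂ 4) = 110 / (3 − 2) = 110 ms/bit
  a = 505 − 110 × 2 = 285 ms
Then RT(2) = 285 + 110 × log₂ 2 = 285 + 110 × 1 ≈ 395.000 ms.

395 ms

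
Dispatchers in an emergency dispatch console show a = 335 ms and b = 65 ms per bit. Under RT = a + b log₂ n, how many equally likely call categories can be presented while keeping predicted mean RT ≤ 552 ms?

65·log₂ n ≤ 552 − 335 = 217, giving log₂ n ≤ 3.3385 and n ≤ 10.115. The largest whole number is 10.

10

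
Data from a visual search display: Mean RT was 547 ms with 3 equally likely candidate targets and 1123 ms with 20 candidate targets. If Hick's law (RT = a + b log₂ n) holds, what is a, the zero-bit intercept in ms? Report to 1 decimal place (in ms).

213.4 ms

b = (RT₂ − RT₁)/(log₂ n₂ − log₂ n₁) = (1123 − 547)/(4.3219 − 1.5850) = 210.452 ms/bit.
Intercept: a = 547 − 210.452·log₂(3) = 213.441 ms.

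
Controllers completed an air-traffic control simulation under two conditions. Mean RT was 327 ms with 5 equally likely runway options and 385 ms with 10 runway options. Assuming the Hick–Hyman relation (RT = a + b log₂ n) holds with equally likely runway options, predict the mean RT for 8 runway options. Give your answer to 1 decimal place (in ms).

366.3 ms

With log₂ n on the abscissa the relation is linear; from the two conditions:
  b = (385 − 327) / (log₂ 10 − log₂ 5) = 58 / (3.3219 − 2.3219) = 58.000 ms/bit
  a = 327 − 58.000 × 2.3219 = 192.328 ms
Then RT(8) = 192.328 + 58.000 × log₂ 8 = 192.328 + 58.000 × 3 ≈ 366.328 ms.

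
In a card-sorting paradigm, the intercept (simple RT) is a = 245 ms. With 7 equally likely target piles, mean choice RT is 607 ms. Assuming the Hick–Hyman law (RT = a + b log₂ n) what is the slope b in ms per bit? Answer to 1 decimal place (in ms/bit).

7 alternatives carry log₂ 7 = 2.8074 bits; the choice cost is 607 − 245 = 362 ms, so b = 362/2.8074 = 128.947 ms/bit.

128.9 ms/bit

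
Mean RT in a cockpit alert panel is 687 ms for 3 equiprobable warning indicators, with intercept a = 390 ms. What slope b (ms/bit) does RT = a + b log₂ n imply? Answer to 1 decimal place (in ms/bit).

b = (687 − 390) / log₂(3) = 297 / 1.5850 = 187.386 ms/bit.

187.4 ms/bit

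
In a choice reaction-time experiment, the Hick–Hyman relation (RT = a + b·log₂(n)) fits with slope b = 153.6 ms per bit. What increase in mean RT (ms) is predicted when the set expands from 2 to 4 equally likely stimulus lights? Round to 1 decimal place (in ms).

ΔRT = (a + b log₂ n₂) − (a + b log₂ n₁) = b·(log₂ n₂ − log₂ n₁).
log₂(4) − log₂(2) = log₂(4/2) = log₂(2) = 1.
ΔRT = 153.6 × 1.0000 = 153.600 ms.

153.6 ms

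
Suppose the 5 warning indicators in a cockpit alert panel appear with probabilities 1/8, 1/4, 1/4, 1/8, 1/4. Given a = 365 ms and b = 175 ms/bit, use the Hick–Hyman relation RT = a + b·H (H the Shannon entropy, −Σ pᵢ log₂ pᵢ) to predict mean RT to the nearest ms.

Each term −pᵢ log₂ pᵢ: 0.125·3 + 0.25·2 + 0.25·2 + 0.125·3 + 0.25·2; summed, H = 2.250 bits.
Mean RT = a + bH = 365 + 175·2.250 = 758.75 ms.

759 ms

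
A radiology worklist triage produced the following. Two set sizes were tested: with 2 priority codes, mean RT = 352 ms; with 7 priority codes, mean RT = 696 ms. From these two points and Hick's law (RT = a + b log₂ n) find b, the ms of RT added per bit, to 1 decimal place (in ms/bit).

The slope on a log₂ axis is (696 − 352) / (2.8074 − 1) = 190.333 ms/bit.

190.3 ms/bit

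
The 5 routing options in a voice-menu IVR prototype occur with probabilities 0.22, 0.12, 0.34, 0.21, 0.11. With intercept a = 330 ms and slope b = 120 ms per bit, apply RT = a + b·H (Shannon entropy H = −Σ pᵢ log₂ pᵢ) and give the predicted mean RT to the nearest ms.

H = 0.22·log₂(1/0.22) + 0.12·log₂(1/0.12) + 0.34·log₂(1/0.34) + 0.21·log₂(1/0.21) + 0.11·log₂(1/0.11) = 2.1999 bits.
RT = 330 + 120 × 2.1999 = 593.99 ms.

594 ms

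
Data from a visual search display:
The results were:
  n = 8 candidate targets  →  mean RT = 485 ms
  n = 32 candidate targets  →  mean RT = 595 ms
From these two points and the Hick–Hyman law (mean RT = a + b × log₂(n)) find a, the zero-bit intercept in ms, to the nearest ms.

b = (RT₂ − RT₁)/(log₂ n₂ − log₂ n₁) = (595 − 485)/(5 − 3) = 55 ms/bit.
Intercept: a = 485 − 55·log₂(8) = 320.000 ms.

320 ms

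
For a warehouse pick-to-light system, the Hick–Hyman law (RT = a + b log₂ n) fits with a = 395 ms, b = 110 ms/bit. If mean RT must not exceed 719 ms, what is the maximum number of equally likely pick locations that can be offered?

Information budget: (719 − 395)/110 = 2.9455 bits, so n ≤ 2^2.9455 = 7.703 → at most 7.

7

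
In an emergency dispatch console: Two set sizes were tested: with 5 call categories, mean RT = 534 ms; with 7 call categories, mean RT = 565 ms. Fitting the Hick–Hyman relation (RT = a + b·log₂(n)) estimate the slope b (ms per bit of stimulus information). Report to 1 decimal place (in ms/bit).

The slope on a log₂ axis is (565 − 534) / (2.8074 − 2.3219) = 63.861 ms/bit.

63.9 ms/bit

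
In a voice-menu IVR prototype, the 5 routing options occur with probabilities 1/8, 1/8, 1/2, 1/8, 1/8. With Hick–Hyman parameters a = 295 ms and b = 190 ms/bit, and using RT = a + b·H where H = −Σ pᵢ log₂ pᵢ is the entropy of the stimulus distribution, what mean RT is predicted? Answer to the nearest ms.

Each term −pᵢ log₂ pᵢ: 0.125·3 + 0.125·3 + 0.5·1 + 0.125·3 + 0.125·3; summed, H = 2.000 bits.
Mean RT = a + bH = 295 + 190·2.000 = 675.00 ms.

675 ms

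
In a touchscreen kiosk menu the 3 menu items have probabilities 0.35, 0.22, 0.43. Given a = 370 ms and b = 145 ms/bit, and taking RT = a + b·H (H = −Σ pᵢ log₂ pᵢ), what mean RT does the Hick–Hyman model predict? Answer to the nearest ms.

Entropy contributions −pᵢ log₂ pᵢ: 0.5301, 0.4806, 0.5236; sum H = 1.5342 bits.
RT = a + bH = 370 + 145·1.5342 = 592.46 ms.

592 ms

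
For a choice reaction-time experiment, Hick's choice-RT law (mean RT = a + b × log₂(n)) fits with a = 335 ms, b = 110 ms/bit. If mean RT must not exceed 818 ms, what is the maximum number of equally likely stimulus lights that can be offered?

110·log₂ n ≤ 818 − 335 = 483, giving log₂ n ≤ 4.3909 and n ≤ 20.980. The largest whole number is 20.

20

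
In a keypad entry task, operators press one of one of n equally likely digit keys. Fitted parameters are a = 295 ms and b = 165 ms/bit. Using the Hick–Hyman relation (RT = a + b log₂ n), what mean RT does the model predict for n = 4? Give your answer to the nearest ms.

625 ms

log₂(4) = 2 bits, so RT = 295 + 165 × 2 ≈ 625.000 ms.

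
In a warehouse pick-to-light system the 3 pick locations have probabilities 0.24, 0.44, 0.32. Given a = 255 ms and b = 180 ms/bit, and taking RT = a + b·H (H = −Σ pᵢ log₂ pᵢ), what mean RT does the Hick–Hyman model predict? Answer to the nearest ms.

532 ms

H = 0.24·log₂(1/0.24) + 0.44·log₂(1/0.44) + 0.32·log₂(1/0.32) = 1.5413 bits.
RT = 255 + 180 × 1.5413 = 532.44 ms.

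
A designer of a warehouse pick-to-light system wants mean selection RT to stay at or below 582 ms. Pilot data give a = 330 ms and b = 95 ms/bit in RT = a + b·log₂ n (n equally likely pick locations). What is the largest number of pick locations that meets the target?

6

95·log₂ n ≤ 582 − 330 = 252, giving log₂ n ≤ 2.6526 and n ≤ 6.288. The largest whole number is 6.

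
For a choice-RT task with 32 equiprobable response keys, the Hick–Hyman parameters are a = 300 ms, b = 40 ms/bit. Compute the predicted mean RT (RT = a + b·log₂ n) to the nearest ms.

log₂(32) = 5 bits, so RT = 300 + 40 × 5 ≈ 500.000 ms.

500 ms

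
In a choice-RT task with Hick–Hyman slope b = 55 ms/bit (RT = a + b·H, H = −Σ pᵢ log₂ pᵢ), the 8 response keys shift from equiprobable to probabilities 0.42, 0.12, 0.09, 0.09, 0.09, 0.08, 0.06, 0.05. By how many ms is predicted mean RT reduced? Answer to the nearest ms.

Equiprobable entropy H₀ = log₂ 8 = 3.0000 bits.
Skewed entropy H = −Σ pᵢ log₂ pᵢ = 2.5818 bits.
ΔRT = b·(H₀ − H) = 55 × 0.4182 = 23.00 ms.

23 ms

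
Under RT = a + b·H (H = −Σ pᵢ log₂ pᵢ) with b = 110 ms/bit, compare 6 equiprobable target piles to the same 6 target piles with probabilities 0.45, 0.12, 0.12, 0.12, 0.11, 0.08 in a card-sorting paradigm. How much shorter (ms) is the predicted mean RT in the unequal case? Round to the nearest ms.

The RT saving is b·ΔH. Equiprobable H₀ = log₂(6) = 2.5850 bits; with the given probabilities H = 2.2614 bits.
b·(H₀ − H) = 110 × (2.5850 − 2.2614) = 35.59 ms.

36 ms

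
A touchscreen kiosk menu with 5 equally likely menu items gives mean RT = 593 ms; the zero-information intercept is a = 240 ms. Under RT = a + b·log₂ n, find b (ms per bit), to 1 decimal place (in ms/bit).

152.0 ms/bit

5 alternatives carry log₂ 5 = 2.3219 bits; the choice cost is 593 − 240 = 353 ms, so b = 353/2.3219 = 152.029 ms/bit.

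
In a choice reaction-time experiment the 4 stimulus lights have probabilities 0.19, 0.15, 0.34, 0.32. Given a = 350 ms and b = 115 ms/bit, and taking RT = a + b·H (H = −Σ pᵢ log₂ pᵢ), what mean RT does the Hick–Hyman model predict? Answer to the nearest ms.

Entropy contributions −pᵢ log₂ pᵢ: 0.4552, 0.4105, 0.5292, 0.5260; sum H = 1.9210 bits.
RT = a + bH = 350 + 115·1.9210 = 570.91 ms.

571 ms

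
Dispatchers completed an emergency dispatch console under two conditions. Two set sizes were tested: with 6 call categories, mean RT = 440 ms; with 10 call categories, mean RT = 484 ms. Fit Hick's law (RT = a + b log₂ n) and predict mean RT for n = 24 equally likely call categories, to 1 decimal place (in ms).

With log₂ n on the abscissa the relation is linear; from the two conditions:
  b = (484 − 440) / (log₂ 10 − log₂ 6) = 44 / (3.3219 − 2.5850) = 59.704 ms/bit
  a = 440 − 59.704 × 2.5850 = 285.667 ms
Then RT(24) = 285.667 + 59.704 × log₂ 24 = 285.667 + 59.704 × 4.5850 ≈ 559.409 ms.

559.4 ms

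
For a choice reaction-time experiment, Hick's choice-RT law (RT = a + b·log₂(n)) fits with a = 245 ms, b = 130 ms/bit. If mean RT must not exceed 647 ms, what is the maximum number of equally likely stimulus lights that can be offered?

8

Information budget: (647 − 245)/130 = 3.0923 bits, so n ≤ 2^3.0923 = 8.529 → at most 8.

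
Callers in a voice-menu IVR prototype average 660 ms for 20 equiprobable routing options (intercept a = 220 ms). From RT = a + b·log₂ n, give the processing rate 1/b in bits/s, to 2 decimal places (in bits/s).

9.82 bits/s

Choice component = 660 − 220 = 440 ms over log₂(20) = 4.3219 bits.
b = 440 / 4.3219 = 101.806 ms/bit, so 1/b = 9.823 bits/s.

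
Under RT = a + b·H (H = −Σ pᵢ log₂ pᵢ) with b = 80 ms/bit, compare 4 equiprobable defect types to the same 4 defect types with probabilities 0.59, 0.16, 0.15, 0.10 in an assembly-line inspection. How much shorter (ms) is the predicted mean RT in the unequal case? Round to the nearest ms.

31 ms

Equiprobable entropy H₀ = log₂ 4 = 2.0000 bits.
Skewed entropy H = −Σ pᵢ log₂ pᵢ = 1.6149 bits.
ΔRT = b·(H₀ − H) = 80 × 0.3851 = 30.81 ms.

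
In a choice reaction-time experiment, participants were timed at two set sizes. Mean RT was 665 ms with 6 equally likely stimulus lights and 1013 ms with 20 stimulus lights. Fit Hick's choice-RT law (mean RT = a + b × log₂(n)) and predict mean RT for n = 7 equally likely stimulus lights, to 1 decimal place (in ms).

Solve the two-equation system in a and b:
  b = (1013 − 665) / (log₂ 20 − log₂ 6) = 348 / (4.3219 − 2.5850) = 200.349 ms/bit
  a = 665 − 200.349 × 2.5850 = 147.104 ms
Then RT(7) = 147.104 + 200.349 × log₂ 7 = 147.104 + 200.349 × 2.8074 ≈ 709.556 ms.

709.6 ms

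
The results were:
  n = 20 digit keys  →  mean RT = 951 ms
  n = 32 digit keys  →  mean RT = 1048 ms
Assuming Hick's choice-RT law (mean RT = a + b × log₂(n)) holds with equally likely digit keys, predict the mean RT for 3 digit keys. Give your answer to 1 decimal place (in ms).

With log₂ n on the abscissa the relation is linear; from the two conditions:
  b = (1048 − 951) / (log₂ 32 − log₂ 20) = 97 / (5 − 4.3219) = 143.053 ms/bit
  a = 951 − 143.053 × 4.3219 = 332.737 ms
Then RT(3) = 332.737 + 143.053 × log₂ 3 = 332.737 + 143.053 × 1.5850 ≈ 559.470 ms.

559.5 ms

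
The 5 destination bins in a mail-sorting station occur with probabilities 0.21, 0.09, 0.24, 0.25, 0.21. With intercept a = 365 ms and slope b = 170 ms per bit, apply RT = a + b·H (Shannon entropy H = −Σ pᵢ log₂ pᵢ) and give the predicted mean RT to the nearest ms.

Entropy contributions −pᵢ log₂ pᵢ: 0.4728, 0.3127, 0.4941, 0.5000, 0.4728; sum H = 2.2524 bits.
RT = a + bH = 365 + 170·2.2524 = 747.91 ms.

748 ms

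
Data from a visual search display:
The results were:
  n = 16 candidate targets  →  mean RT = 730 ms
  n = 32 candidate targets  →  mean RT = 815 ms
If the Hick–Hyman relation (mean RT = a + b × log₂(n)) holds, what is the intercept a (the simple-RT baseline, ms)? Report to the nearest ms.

The slope on a log₂ axis is (815 − 730) / (5 − 4) = 85 ms/bit.
Intercept: a = 730 − 85·log₂(16) = 390.000 ms.

390 ms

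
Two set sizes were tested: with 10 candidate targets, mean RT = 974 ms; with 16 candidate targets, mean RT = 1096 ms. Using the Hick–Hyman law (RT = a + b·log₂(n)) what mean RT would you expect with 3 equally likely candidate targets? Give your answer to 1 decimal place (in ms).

With log₂ n on the abscissa the relation is linear; from the two conditions:
  b = (1096 − 974) / (log₂ 16 − log₂ 10) = 122 / (4 − 3.3219) = 179.922 ms/bit
  a = 974 − 179.922 × 3.3219 = 376.312 ms
Then RT(3) = 376.312 + 179.922 × log₂ 3 = 376.312 + 179.922 × 1.5850 ≈ 661.482 ms.

661.5 ms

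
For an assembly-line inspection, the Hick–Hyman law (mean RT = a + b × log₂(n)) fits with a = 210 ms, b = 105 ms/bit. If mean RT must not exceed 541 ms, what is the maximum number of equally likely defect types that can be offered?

Information budget: (541 − 210)/105 = 3.1524 bits, so n ≤ 2^3.1524 = 8.891 → at most 8.

8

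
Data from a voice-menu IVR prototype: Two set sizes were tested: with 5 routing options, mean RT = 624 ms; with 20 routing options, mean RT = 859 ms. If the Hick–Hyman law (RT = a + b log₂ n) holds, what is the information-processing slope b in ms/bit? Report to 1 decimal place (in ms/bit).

117.5 ms/bit

The slope on a log₂ axis is (859 − 624) / (4.3219 − 2.3219) = 117.500 ms/bit.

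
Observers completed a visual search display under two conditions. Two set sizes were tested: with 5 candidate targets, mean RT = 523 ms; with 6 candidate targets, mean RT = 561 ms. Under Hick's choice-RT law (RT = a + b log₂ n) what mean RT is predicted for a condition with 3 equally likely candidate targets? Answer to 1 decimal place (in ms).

RT is linear in log₂ n, so two points fix the line:
  b = (561 − 523) / (log₂ 6 − log₂ 5) = 38 / (2.5850 − 2.3219) = 144.468 ms/bit
  a = 523 − 144.468 × 2.3219 = 187.556 ms
Then RT(3) = 187.556 + 144.468 × log₂ 3 = 187.556 + 144.468 × 1.5850 ≈ 416.532 ms.

416.5 ms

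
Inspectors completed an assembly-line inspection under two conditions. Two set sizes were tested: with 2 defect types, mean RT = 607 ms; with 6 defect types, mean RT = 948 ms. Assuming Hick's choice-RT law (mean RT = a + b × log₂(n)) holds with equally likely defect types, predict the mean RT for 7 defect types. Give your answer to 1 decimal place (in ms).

995.8 ms

RT is linear in log₂ n, so two points fix the line:
  b = (948 − 607) / (log₂ 6 − log₂ 2) = 341 / (2.5850 − 1) = 215.147 ms/bit
  a = 607 − 215.147 × 1 = 391.853 ms
Then RT(7) = 391.853 + 215.147 × log₂ 7 = 391.853 + 215.147 × 2.8074 ≈ 995.847 ms.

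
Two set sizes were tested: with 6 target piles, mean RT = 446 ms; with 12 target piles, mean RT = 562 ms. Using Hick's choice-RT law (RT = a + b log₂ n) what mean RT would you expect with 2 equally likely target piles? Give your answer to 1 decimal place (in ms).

Solve the two-equation system in a and b:
  b = (562 − 446) / (log₂ 12 − log₂ 6) = 116 / (3.5850 − 2.5850) = 116.000 ms/bit
  a = 446 − 116.000 × 2.5850 = 146.144 ms
Then RT(2) = 146.144 + 116.000 × log₂ 2 = 146.144 + 116.000 × 1 ≈ 262.144 ms.

262.1 ms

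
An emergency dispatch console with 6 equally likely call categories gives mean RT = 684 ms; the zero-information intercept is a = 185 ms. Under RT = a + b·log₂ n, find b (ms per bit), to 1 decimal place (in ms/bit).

b = (684 − 185) / log₂(6) = 499 / 2.5850 = 193.040 ms/bit.

193.0 ms/bit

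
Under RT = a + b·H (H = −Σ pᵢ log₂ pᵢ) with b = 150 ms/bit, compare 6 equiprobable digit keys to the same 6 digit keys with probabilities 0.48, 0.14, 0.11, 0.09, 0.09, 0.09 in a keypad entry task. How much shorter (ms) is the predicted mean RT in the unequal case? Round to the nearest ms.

59 ms

Equiprobable entropy H₀ = log₂ 6 = 2.5850 bits.
Skewed entropy H = −Σ pᵢ log₂ pᵢ = 2.1936 bits.
ΔRT = b·(H₀ − H) = 150 × 0.3913 = 58.70 ms.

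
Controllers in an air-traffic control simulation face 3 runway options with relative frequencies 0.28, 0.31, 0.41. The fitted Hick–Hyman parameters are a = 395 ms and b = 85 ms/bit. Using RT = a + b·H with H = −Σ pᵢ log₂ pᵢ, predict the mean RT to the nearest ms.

528 ms

Entropy contributions −pᵢ log₂ pᵢ: 0.5142, 0.5238, 0.5274; sum H = 1.5654 bits.
RT = a + bH = 395 + 85·1.5654 = 528.06 ms.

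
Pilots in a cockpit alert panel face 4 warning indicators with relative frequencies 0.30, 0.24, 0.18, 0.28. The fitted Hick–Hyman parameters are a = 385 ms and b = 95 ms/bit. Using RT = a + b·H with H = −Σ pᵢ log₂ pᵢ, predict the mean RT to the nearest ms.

573 ms

H = 0.30·log₂(1/0.30) + 0.24·log₂(1/0.24) + 0.18·log₂(1/0.18) + 0.28·log₂(1/0.28) = 1.9748 bits.
RT = 385 + 95 × 1.9748 = 572.60 ms.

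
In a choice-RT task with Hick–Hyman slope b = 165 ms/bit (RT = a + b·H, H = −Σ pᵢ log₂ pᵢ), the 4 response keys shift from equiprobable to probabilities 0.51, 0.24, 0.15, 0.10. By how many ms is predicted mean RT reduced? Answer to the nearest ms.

44 ms

The RT saving is b·ΔH. Equiprobable H₀ = log₂(4) = 2.0000 bits; with the given probabilities H = 1.7323 bits.
b·(H₀ − H) = 165 × (2.0000 − 1.7323) = 44.17 ms.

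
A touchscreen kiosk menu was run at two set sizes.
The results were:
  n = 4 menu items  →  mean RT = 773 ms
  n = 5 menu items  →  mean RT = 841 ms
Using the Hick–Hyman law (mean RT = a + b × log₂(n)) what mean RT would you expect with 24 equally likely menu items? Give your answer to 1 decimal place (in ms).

Solve the two-equation system in a and b:
  b = (841 − 773) / (log₂ 5 − log₂ 4) = 68 / (2.3219 − 2) = 211.227 ms/bit
  a = 773 − 211.227 × 2 = 350.545 ms
Then RT(24) = 350.545 + 211.227 × log₂ 24 = 350.545 + 211.227 × 4.5850 ≈ 1319.015 ms.

1319.0 ms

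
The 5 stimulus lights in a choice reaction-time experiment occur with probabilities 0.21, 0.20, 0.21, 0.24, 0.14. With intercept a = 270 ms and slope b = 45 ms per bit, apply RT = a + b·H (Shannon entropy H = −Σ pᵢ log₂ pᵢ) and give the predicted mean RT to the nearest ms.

374 ms

H = 0.21·log₂(1/0.21) + 0.20·log₂(1/0.20) + 0.21·log₂(1/0.21) + 0.24·log₂(1/0.24) + 0.14·log₂(1/0.14) = 2.3013 bits.
RT = 270 + 45 × 2.3013 = 373.56 ms.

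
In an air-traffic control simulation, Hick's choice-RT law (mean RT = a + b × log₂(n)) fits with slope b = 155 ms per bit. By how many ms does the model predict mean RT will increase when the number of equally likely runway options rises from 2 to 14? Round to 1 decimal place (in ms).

435.1 ms

The intercept a cancels: ΔRT = b·(log₂ n₂ − log₂ n₁) = b·log₂(n₂/n₁).
log₂(14) − log₂(2) = 3.8074 − 1 = 2.8074.
ΔRT = 155 × 2.8074 = 435.140 ms.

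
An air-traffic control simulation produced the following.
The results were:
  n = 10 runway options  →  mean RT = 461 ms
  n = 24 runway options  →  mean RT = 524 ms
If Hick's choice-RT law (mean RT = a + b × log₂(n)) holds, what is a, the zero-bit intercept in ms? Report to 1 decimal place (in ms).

295.3 ms

b = (RT₂ − RT₁)/(log₂ n₂ − log₂ n₁) = (524 − 461)/(4.5850 − 3.3219) = 49.880 ms/bit.
a = RT₁ − b·log₂ n₁ = 461 − 49.880 × 3.3219 = 295.303 ms.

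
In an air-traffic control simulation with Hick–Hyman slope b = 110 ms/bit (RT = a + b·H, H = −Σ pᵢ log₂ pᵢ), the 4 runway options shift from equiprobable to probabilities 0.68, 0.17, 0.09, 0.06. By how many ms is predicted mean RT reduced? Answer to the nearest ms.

69 ms

Equiprobable entropy H₀ = log₂ 4 = 2.0000 bits.
Skewed entropy H = −Σ pᵢ log₂ pᵢ = 1.3691 bits.
ΔRT = b·(H₀ − H) = 110 × 0.6309 = 69.40 ms.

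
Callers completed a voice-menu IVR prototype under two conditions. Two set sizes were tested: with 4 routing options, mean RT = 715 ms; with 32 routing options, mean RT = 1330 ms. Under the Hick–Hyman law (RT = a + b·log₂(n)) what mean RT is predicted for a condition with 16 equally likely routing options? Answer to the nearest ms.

With log₂ n on the abscissa the relation is linear; from the two conditions:
  b = (1330 − 715) / (log₂ 32 − log₂ 4) = 615 / (5 − 2) = 205 ms/bit
  a = 715 − 205 × 2 = 305 ms
Then RT(16) = 305 + 205 × log₂ 16 = 305 + 205 × 4 ≈ 1125.000 ms.

1125 ms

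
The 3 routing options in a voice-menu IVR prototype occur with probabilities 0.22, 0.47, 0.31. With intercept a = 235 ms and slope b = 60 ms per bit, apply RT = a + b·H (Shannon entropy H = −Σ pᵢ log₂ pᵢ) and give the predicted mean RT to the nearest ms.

326 ms

H = 0.22·log₂(1/0.22) + 0.47·log₂(1/0.47) + 0.31·log₂(1/0.31) = 1.5163 bits.
RT = 235 + 60 × 1.5163 = 325.98 ms.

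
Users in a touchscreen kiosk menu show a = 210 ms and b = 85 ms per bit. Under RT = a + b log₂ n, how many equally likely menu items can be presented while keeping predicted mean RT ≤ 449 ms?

Information budget: (449 − 210)/85 = 2.8118 bits, so n ≤ 2^2.8118 = 7.021 → at most 7.

7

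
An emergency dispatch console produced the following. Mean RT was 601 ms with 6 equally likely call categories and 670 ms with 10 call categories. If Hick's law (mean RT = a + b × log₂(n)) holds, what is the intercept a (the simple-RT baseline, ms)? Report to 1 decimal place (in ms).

b = (RT₂ − RT₁)/(log₂ n₂ − log₂ n₁) = (670 − 601)/(3.3219 − 2.5850) = 93.627 ms/bit.
a = RT₁ − b·log₂ n₁ = 601 − 93.627 × 2.5850 = 358.977 ms.

359.0 ms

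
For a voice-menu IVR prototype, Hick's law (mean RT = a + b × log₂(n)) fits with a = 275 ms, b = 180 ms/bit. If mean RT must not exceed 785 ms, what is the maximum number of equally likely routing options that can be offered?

Information budget: (785 − 275)/180 = 2.8333 bits, so n ≤ 2^2.8333 = 7.127 → at most 7.

7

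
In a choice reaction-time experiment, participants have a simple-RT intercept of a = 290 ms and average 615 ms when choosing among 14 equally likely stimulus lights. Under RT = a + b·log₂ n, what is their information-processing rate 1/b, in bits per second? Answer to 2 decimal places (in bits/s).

Choice component = 615 − 290 = 325 ms over log₂(14) = 3.8074 bits.
b = 325 / 3.8074 = 85.361 ms/bit, so 1/b = 11.715 bits/s.

11.71 bits/s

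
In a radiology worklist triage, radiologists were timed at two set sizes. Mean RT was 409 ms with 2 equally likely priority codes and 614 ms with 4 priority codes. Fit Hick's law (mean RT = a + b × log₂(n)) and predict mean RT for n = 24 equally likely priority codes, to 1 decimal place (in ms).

RT is linear in log₂ n, so two points fix the line:
  b = (614 − 409) / (log₂ 4 − log₂ 2) = 205 / (2 − 1) = 205.000 ms/bit
  a = 409 − 205.000 × 1 = 204.000 ms
Then RT(24) = 204.000 + 205.000 × log₂ 24 = 204.000 + 205.000 × 4.5850 ≈ 1143.917 ms.

1143.9 ms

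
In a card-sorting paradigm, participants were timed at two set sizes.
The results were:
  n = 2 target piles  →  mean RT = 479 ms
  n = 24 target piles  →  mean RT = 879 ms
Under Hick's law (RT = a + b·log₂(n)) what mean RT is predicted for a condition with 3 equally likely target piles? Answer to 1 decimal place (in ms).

544.3 ms

Fit slope and intercept:
  b = (879 − 479) / (log₂ 24 − log₂ 2) = 400 / (4.5850 − 1) = 111.577 ms/bit
  a = 479 − 111.577 × 1 = 367.423 ms
Then RT(3) = 367.423 + 111.577 × log₂ 3 = 367.423 + 111.577 × 1.5850 ≈ 544.268 ms.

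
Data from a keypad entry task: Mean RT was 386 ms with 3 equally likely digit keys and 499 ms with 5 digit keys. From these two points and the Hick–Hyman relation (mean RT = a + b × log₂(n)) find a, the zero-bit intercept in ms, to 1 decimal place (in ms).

143.0 ms

Slope: b = (499 − 386) / (log₂ 5 − log₂ 3) = 113/0.7370 = 153.331 ms/bit.
a = RT₁ − b·log₂ n₁ = 386 − 153.331 × 1.5850 = 142.975 ms.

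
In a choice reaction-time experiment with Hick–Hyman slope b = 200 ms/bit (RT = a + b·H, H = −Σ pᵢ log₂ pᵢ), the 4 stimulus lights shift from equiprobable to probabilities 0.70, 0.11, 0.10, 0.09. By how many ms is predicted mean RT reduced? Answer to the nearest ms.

129 ms

Equiprobable entropy H₀ = log₂ 4 = 2.0000 bits.
Skewed entropy H = −Σ pᵢ log₂ pᵢ = 1.3553 bits.
ΔRT = b·(H₀ − H) = 200 × 0.6447 = 128.93 ms.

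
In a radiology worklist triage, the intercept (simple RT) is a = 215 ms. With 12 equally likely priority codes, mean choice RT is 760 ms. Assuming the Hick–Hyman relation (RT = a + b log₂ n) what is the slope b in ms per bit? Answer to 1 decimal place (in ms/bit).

log₂(12) = 3.5850 bits.
b = (RT − a)/log₂ n = (760 − 215) / 3.5850 = 152.024 ms/bit.

152.0 ms/bit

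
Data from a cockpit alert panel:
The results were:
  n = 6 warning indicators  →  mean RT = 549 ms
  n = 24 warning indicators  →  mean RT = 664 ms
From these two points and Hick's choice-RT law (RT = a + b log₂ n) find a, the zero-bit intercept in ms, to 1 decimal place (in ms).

400.4 ms

Slope: b = (664 − 549) / (log₂ 24 − log₂ 6) = 115/2.0000 = 57.500 ms/bit.
a = RT₁ − b·log₂ n₁ = 549 − 57.500 × 2.5850 = 400.365 ms.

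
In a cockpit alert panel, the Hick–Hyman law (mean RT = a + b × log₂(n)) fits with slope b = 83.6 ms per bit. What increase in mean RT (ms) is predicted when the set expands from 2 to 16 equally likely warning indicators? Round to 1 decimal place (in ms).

250.8 ms

ΔRT = (a + b log₂ n₂) − (a + b log₂ n₁) = b·(log₂ n₂ − log₂ n₁).
log₂(16) − log₂(2) = log₂(16/2) = log₂(8) = 3.
ΔRT = 83.6 × 3.0000 = 250.800 ms.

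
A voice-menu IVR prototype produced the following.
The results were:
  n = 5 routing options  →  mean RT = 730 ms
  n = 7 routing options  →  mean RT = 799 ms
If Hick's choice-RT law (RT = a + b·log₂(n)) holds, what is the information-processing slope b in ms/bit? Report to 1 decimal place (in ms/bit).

The slope on a log₂ axis is (799 − 730) / (2.8074 − 2.3219) = 142.143 ms/bit.

142.1 ms/bit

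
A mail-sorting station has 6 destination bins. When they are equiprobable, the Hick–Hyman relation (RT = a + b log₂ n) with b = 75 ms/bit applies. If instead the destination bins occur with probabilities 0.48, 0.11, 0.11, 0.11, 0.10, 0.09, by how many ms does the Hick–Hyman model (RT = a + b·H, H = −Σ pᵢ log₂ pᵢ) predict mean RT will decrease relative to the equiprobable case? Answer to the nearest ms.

The RT saving is b·ΔH. Equiprobable H₀ = log₂(6) = 2.5850 bits; with the given probabilities H = 2.2040 bits.
b·(H₀ − H) = 75 × (2.5850 − 2.2040) = 28.57 ms.

29 ms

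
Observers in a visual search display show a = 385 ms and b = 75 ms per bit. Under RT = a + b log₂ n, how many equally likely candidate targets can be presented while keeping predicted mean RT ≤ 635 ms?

10

Set 385 + 75·log₂ n ≤ 635 → log₂ n ≤ (635 − 385)/75 = 3.3333.
So n ≤ 2^3.3333 = 10.079; the largest integer n is 10.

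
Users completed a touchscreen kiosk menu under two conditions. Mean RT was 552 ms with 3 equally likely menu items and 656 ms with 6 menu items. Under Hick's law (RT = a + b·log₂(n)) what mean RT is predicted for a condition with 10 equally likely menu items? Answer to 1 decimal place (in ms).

RT is linear in log₂ n, so two points fix the line:
  b = (656 − 552) / (log₂ 6 − log₂ 3) = 104 / (2.5850 − 1.5850) = 104.000 ms/bit
  a = 552 − 104.000 × 1.5850 = 387.164 ms
Then RT(10) = 387.164 + 104.000 × log₂ 10 = 387.164 + 104.000 × 3.3219 ≈ 732.644 ms.

732.6 ms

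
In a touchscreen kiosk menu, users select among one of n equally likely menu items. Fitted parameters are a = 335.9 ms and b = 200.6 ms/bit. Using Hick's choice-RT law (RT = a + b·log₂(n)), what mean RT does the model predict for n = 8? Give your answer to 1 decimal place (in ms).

log₂(8) = 3 bits, so RT = 335.9 + 200.6 × 3 ≈ 937.700 ms.

937.7 ms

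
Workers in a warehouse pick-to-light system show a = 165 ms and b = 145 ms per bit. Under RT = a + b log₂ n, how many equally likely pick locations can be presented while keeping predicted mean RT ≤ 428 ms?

3

145·log₂ n ≤ 428 − 165 = 263, giving log₂ n ≤ 1.8138 and n ≤ 3.516. The largest whole number is 3.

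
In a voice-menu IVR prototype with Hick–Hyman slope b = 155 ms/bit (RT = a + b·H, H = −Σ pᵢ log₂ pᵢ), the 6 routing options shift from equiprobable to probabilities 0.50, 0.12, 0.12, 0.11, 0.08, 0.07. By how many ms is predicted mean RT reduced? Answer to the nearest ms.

68 ms

The RT saving is b·ΔH. Equiprobable H₀ = log₂(6) = 2.5850 bits; with the given probabilities H = 2.1445 bits.
b·(H₀ − H) = 155 × (2.5850 − 2.1445) = 68.27 ms.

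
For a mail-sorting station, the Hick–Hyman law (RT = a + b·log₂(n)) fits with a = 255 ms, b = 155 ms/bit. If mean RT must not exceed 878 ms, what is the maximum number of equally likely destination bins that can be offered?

Set 255 + 155·log₂ n ≤ 878 → log₂ n ≤ (878 − 255)/155 = 4.0194.
So n ≤ 2^4.0194 = 16.216; the largest integer n is 16.

16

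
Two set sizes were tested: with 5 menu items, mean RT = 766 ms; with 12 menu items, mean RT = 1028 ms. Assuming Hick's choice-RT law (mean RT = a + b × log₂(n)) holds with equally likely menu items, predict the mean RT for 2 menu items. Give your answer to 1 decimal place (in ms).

With log₂ n on the abscissa the relation is linear; from the two conditions:
  b = (1028 − 766) / (log₂ 12 − log₂ 5) = 262 / (3.5850 − 2.3219) = 207.437 ms/bit
  a = 766 − 207.437 × 2.3219 = 284.346 ms
Then RT(2) = 284.346 + 207.437 × log₂ 2 = 284.346 + 207.437 × 1 ≈ 491.783 ms.

491.8 ms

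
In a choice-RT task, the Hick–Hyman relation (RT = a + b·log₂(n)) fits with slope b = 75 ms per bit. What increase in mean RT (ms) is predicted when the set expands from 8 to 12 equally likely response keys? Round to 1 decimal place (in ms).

43.9 ms

The intercept a cancels: ΔRT = b·(log₂ n₂ − log₂ n₁) = b·log₂(n₂/n₁).
log₂(12) − log₂(8) = 3.5850 − 3 = 0.5850.
ΔRT = 75 × 0.5850 = 43.872 ms.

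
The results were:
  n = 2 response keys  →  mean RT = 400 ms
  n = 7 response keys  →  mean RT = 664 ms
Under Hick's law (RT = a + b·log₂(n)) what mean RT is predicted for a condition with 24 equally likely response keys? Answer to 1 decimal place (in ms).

RT is linear in log₂ n, so two points fix the line:
  b = (664 − 400) / (log₂ 7 − log₂ 2) = 264 / (2.8074 − 1) = 146.070 ms/bit
  a = 400 − 146.070 × 1 = 253.930 ms
Then RT(24) = 253.930 + 146.070 × log₂ 24 = 253.930 + 146.070 × 4.5850 ≈ 923.655 ms.

923.7 ms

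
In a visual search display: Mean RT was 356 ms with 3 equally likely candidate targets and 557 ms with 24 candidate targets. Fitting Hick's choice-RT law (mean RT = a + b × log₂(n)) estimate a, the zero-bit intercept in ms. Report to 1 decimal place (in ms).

249.8 ms

The slope on a log₂ axis is (557 − 356) / (4.5850 − 1.5850) = 67.000 ms/bit.
Intercept: a = 356 − 67.000·log₂(3) = 249.808 ms.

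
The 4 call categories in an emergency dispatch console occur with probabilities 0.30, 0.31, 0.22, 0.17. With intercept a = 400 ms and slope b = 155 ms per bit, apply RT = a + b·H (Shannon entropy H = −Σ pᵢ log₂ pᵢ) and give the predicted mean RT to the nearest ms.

704 ms

Entropy contributions −pᵢ log₂ pᵢ: 0.5211, 0.5238, 0.4806, 0.4346; sum H = 1.9600 bits.
RT = a + bH = 400 + 155·1.9600 = 703.81 ms.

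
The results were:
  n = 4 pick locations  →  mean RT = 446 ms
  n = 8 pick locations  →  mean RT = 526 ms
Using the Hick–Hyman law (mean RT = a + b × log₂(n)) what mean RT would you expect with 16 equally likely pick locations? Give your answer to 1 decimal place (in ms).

606.0 ms

Solve the two-equation system in a and b:
  b = (526 − 446) / (log₂ 8 − log₂ 4) = 80 / (3 − 2) = 80.000 ms/bit
  a = 446 − 80.000 × 2 = 286.000 ms
Then RT(16) = 286.000 + 80.000 × log₂ 16 = 286.000 + 80.000 × 4 ≈ 606.000 ms.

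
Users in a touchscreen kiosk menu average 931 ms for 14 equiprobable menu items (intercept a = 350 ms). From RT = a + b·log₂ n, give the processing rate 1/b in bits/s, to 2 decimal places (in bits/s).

6.55 bits/s

b = (931 − 350)/log₂ 14 = 581/3.8074 = 152.599 ms per bit = 0.15260 s/bit; the reciprocal is 6.553 bits/s.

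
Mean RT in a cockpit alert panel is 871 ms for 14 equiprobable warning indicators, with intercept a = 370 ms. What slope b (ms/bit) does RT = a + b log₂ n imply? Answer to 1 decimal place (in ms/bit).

14 alternatives carry log₂ 14 = 3.8074 bits; the choice cost is 871 − 370 = 501 ms, so b = 501/3.8074 = 131.587 ms/bit.

131.6 ms/bit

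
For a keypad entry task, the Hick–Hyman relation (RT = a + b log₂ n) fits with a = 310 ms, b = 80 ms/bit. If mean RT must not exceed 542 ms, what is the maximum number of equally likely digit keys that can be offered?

7

Information budget: (542 − 310)/80 = 2.9000 bits, so n ≤ 2^2.9000 = 7.464 → at most 7.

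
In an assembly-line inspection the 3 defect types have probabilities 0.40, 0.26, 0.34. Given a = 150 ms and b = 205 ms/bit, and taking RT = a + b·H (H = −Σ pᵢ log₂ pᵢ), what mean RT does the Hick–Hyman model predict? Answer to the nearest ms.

470 ms

H = 0.40·log₂(1/0.40) + 0.26·log₂(1/0.26) + 0.34·log₂(1/0.34) = 1.5632 bits.
RT = 150 + 205 × 1.5632 = 470.46 ms.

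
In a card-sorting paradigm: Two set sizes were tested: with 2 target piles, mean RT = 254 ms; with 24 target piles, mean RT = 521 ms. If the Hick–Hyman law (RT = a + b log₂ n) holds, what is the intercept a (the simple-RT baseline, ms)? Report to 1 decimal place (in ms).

b = (RT₂ − RT₁)/(log₂ n₂ − log₂ n₁) = (521 − 254)/(4.5850 − 1) = 74.478 ms/bit.
Intercept: a = 254 − 74.478·log₂(2) = 179.522 ms.

179.5 ms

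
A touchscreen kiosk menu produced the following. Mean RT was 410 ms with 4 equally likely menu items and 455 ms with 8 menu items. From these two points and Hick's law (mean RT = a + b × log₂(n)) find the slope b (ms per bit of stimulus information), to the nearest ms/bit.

45 ms/bit

Slope: b = (455 − 410) / (log₂ 8 − log₂ 4) = 45/1.0000 = 45 ms/bit.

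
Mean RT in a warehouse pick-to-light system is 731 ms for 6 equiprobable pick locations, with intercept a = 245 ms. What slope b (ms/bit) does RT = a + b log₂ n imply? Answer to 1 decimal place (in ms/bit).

188.0 ms/bit

6 alternatives carry log₂ 6 = 2.5850 bits; the choice cost is 731 − 245 = 486 ms, so b = 486/2.5850 = 188.010 ms/bit.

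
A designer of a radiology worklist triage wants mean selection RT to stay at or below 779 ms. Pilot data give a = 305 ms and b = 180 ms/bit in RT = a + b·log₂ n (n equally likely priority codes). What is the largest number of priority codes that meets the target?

180·log₂ n ≤ 779 − 305 = 474, giving log₂ n ≤ 2.6333 and n ≤ 6.205. The largest whole number is 6.

6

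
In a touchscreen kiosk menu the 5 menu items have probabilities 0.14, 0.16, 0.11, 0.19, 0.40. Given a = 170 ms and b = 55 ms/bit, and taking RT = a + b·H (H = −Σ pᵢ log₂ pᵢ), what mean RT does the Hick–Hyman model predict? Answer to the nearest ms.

288 ms

Entropy contributions −pᵢ log₂ pᵢ: 0.3971, 0.4230, 0.3503, 0.4552, 0.5288; sum H = 2.1544 bits.
RT = a + bH = 170 + 55·2.1544 = 288.49 ms.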